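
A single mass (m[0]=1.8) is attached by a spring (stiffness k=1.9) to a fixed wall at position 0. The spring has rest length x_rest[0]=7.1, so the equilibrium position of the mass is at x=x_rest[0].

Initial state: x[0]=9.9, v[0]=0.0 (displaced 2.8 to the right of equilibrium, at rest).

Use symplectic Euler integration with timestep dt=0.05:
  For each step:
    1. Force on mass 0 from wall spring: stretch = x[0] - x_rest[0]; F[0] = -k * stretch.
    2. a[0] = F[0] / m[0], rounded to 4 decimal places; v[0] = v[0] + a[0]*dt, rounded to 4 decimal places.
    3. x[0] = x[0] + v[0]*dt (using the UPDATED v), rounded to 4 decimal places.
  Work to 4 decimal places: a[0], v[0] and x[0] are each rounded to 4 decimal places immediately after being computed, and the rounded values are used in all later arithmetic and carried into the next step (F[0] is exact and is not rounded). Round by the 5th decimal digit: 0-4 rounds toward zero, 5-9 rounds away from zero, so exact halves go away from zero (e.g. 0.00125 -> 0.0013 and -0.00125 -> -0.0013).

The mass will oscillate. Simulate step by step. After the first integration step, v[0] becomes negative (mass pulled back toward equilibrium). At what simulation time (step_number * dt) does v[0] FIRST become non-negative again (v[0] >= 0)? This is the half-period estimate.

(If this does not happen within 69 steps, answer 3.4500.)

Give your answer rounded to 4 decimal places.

Step 0: x=[9.9000] v=[0.0000]
Step 1: x=[9.8926] v=[-0.1478]
Step 2: x=[9.8778] v=[-0.2952]
Step 3: x=[9.8557] v=[-0.4418]
Step 4: x=[9.8263] v=[-0.5872]
Step 5: x=[9.7897] v=[-0.7311]
Step 6: x=[9.7460] v=[-0.8731]
Step 7: x=[9.6954] v=[-1.0128]
Step 8: x=[9.6379] v=[-1.1498]
Step 9: x=[9.5737] v=[-1.2837]
Step 10: x=[9.5030] v=[-1.4143]
Step 11: x=[9.4259] v=[-1.5411]
Step 12: x=[9.3427] v=[-1.6639]
Step 13: x=[9.2536] v=[-1.7823]
Step 14: x=[9.1588] v=[-1.8960]
Step 15: x=[9.0586] v=[-2.0047]
Step 16: x=[8.9532] v=[-2.1081]
Step 17: x=[8.8429] v=[-2.2059]
Step 18: x=[8.7280] v=[-2.2979]
Step 19: x=[8.6088] v=[-2.3838]
Step 20: x=[8.4856] v=[-2.4634]
Step 21: x=[8.3588] v=[-2.5365]
Step 22: x=[8.2287] v=[-2.6029]
Step 23: x=[8.0956] v=[-2.6625]
Step 24: x=[7.9599] v=[-2.7150]
Step 25: x=[7.8219] v=[-2.7604]
Step 26: x=[7.6820] v=[-2.7985]
Step 27: x=[7.5405] v=[-2.8292]
Step 28: x=[7.3979] v=[-2.8525]
Step 29: x=[7.2545] v=[-2.8682]
Step 30: x=[7.1107] v=[-2.8764]
Step 31: x=[6.9669] v=[-2.8770]
Step 32: x=[6.8234] v=[-2.8700]
Step 33: x=[6.6806] v=[-2.8554]
Step 34: x=[6.5389] v=[-2.8333]
Step 35: x=[6.3987] v=[-2.8037]
Step 36: x=[6.2604] v=[-2.7667]
Step 37: x=[6.1243] v=[-2.7224]
Step 38: x=[5.9908] v=[-2.6709]
Step 39: x=[5.8602] v=[-2.6124]
Step 40: x=[5.7329] v=[-2.5470]
Step 41: x=[5.6092] v=[-2.4748]
Step 42: x=[5.4894] v=[-2.3961]
Step 43: x=[5.3738] v=[-2.3111]
Step 44: x=[5.2628] v=[-2.2200]
Step 45: x=[5.1567] v=[-2.1230]
Step 46: x=[5.0557] v=[-2.0204]
Step 47: x=[4.9601] v=[-1.9125]
Step 48: x=[4.8701] v=[-1.7996]
Step 49: x=[4.7860] v=[-1.6819]
Step 50: x=[4.7080] v=[-1.5598]
Step 51: x=[4.6363] v=[-1.4336]
Step 52: x=[4.5711] v=[-1.3036]
Step 53: x=[4.5126] v=[-1.1701]
Step 54: x=[4.4609] v=[-1.0335]
Step 55: x=[4.4162] v=[-0.8942]
Step 56: x=[4.3786] v=[-0.7526]
Step 57: x=[4.3482] v=[-0.6090]
Step 58: x=[4.3250] v=[-0.4638]
Step 59: x=[4.3091] v=[-0.3173]
Step 60: x=[4.3006] v=[-0.1700]
Step 61: x=[4.2995] v=[-0.0223]
Step 62: x=[4.3058] v=[0.1255]
First v>=0 after going negative at step 62, time=3.1000

Answer: 3.1000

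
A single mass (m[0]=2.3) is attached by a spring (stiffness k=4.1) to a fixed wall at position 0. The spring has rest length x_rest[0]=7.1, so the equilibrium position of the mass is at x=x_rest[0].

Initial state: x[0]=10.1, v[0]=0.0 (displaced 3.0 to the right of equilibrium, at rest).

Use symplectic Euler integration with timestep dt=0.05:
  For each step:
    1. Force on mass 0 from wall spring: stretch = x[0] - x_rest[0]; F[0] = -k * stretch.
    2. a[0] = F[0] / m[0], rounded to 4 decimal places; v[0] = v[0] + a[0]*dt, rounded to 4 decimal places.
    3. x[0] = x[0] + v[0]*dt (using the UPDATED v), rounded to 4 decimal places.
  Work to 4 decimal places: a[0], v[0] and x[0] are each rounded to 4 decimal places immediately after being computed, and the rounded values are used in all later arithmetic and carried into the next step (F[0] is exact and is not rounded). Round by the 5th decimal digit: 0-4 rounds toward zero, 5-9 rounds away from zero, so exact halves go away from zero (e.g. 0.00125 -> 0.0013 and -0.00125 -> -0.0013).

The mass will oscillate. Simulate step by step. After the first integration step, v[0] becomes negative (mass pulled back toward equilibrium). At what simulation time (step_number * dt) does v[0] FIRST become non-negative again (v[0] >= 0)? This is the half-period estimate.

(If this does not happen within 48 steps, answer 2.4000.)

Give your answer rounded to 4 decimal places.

Answer: 2.4000

Derivation:
Step 0: x=[10.1000] v=[0.0000]
Step 1: x=[10.0866] v=[-0.2674]
Step 2: x=[10.0599] v=[-0.5336]
Step 3: x=[10.0200] v=[-0.7974]
Step 4: x=[9.9671] v=[-1.0577]
Step 5: x=[9.9014] v=[-1.3132]
Step 6: x=[9.8233] v=[-1.5629]
Step 7: x=[9.7330] v=[-1.8056]
Step 8: x=[9.6310] v=[-2.0403]
Step 9: x=[9.5177] v=[-2.2659]
Step 10: x=[9.3936] v=[-2.4814]
Step 11: x=[9.2593] v=[-2.6858]
Step 12: x=[9.1154] v=[-2.8783]
Step 13: x=[8.9625] v=[-3.0579]
Step 14: x=[8.8013] v=[-3.2239]
Step 15: x=[8.6325] v=[-3.3755]
Step 16: x=[8.4569] v=[-3.5121]
Step 17: x=[8.2753] v=[-3.6330]
Step 18: x=[8.0884] v=[-3.7378]
Step 19: x=[7.8971] v=[-3.8259]
Step 20: x=[7.7023] v=[-3.8969]
Step 21: x=[7.5048] v=[-3.9506]
Step 22: x=[7.3055] v=[-3.9867]
Step 23: x=[7.1053] v=[-4.0050]
Step 24: x=[6.9050] v=[-4.0055]
Step 25: x=[6.7056] v=[-3.9881]
Step 26: x=[6.5080] v=[-3.9529]
Step 27: x=[6.3130] v=[-3.9001]
Step 28: x=[6.1215] v=[-3.8300]
Step 29: x=[5.9344] v=[-3.7428]
Step 30: x=[5.7525] v=[-3.6389]
Step 31: x=[5.5766] v=[-3.5188]
Step 32: x=[5.4075] v=[-3.3830]
Step 33: x=[5.2459] v=[-3.2321]
Step 34: x=[5.0926] v=[-3.0668]
Step 35: x=[4.9482] v=[-2.8879]
Step 36: x=[4.8134] v=[-2.6961]
Step 37: x=[4.6888] v=[-2.4923]
Step 38: x=[4.5749] v=[-2.2774]
Step 39: x=[4.4723] v=[-2.0523]
Step 40: x=[4.3814] v=[-1.8181]
Step 41: x=[4.3026] v=[-1.5758]
Step 42: x=[4.2363] v=[-1.3265]
Step 43: x=[4.1827] v=[-1.0713]
Step 44: x=[4.1421] v=[-0.8113]
Step 45: x=[4.1147] v=[-0.5477]
Step 46: x=[4.1006] v=[-0.2816]
Step 47: x=[4.0999] v=[-0.0143]
Step 48: x=[4.1126] v=[0.2531]
First v>=0 after going negative at step 48, time=2.4000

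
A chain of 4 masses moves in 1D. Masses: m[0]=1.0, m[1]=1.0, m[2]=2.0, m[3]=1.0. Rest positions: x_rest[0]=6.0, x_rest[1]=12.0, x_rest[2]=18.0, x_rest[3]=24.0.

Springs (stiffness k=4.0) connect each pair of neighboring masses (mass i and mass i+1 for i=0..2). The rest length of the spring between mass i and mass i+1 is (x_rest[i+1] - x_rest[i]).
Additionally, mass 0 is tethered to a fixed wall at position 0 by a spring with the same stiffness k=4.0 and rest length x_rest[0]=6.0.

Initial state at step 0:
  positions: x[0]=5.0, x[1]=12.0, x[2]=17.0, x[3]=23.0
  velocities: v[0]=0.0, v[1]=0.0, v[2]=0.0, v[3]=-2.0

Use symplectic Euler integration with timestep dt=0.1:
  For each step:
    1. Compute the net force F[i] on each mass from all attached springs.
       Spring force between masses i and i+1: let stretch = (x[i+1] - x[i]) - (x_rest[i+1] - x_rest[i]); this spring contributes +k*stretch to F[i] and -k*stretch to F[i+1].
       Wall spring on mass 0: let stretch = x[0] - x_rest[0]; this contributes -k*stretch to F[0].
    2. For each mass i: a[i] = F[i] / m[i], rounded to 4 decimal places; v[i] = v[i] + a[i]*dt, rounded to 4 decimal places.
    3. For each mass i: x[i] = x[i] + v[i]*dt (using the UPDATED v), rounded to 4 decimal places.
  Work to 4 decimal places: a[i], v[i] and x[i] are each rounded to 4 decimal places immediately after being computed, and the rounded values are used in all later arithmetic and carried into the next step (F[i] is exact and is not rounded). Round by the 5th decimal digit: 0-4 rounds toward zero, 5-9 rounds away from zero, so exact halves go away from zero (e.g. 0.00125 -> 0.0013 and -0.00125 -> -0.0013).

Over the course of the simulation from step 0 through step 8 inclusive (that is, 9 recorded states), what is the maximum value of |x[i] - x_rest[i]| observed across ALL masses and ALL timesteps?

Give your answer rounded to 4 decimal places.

Answer: 1.9320

Derivation:
Step 0: x=[5.0000 12.0000 17.0000 23.0000] v=[0.0000 0.0000 0.0000 -2.0000]
Step 1: x=[5.0800 11.9200 17.0200 22.8000] v=[0.8000 -0.8000 0.2000 -2.0000]
Step 2: x=[5.2304 11.7704 17.0536 22.6088] v=[1.5040 -1.4960 0.3360 -1.9120]
Step 3: x=[5.4332 11.5705 17.0926 22.4354] v=[2.0278 -1.9987 0.3904 -1.7341]
Step 4: x=[5.6641 11.3460 17.1281 22.2883] v=[2.3094 -2.2448 0.3545 -1.4712]
Step 5: x=[5.8958 11.1255 17.1511 22.1748] v=[2.3165 -2.2047 0.2301 -1.1353]
Step 6: x=[6.1008 10.9369 17.1541 22.1003] v=[2.0501 -1.8863 0.0297 -0.7448]
Step 7: x=[6.2552 10.8035 17.1317 22.0680] v=[1.5442 -1.3339 -0.2245 -0.3233]
Step 8: x=[6.3413 10.7413 17.0814 22.0782] v=[0.8614 -0.6219 -0.5029 0.1022]
Max displacement = 1.9320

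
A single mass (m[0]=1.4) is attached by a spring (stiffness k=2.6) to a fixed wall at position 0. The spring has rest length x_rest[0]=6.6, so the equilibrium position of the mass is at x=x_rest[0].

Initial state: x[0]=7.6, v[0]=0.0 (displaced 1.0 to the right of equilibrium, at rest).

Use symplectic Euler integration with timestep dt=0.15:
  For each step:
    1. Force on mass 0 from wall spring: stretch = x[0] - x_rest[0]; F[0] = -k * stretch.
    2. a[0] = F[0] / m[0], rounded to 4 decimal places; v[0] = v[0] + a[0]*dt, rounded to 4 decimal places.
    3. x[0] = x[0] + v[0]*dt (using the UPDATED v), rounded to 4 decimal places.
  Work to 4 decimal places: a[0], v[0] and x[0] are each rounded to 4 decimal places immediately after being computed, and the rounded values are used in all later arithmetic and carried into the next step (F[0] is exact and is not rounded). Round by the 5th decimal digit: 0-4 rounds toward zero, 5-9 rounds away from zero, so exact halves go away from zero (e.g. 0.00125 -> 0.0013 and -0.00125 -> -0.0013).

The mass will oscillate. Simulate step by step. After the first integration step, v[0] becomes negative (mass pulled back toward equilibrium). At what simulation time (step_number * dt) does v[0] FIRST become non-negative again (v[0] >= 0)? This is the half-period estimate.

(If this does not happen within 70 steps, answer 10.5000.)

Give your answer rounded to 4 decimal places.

Step 0: x=[7.6000] v=[0.0000]
Step 1: x=[7.5582] v=[-0.2786]
Step 2: x=[7.4764] v=[-0.5455]
Step 3: x=[7.3580] v=[-0.7896]
Step 4: x=[7.2079] v=[-1.0008]
Step 5: x=[7.0324] v=[-1.1702]
Step 6: x=[6.8388] v=[-1.2907]
Step 7: x=[6.6352] v=[-1.3572]
Step 8: x=[6.4302] v=[-1.3670]
Step 9: x=[6.2322] v=[-1.3197]
Step 10: x=[6.0496] v=[-1.2172]
Step 11: x=[5.8900] v=[-1.0639]
Step 12: x=[5.7601] v=[-0.8661]
Step 13: x=[5.6653] v=[-0.6321]
Step 14: x=[5.6095] v=[-0.3717]
Step 15: x=[5.5951] v=[-0.0958]
Step 16: x=[5.6227] v=[0.1841]
First v>=0 after going negative at step 16, time=2.4000

Answer: 2.4000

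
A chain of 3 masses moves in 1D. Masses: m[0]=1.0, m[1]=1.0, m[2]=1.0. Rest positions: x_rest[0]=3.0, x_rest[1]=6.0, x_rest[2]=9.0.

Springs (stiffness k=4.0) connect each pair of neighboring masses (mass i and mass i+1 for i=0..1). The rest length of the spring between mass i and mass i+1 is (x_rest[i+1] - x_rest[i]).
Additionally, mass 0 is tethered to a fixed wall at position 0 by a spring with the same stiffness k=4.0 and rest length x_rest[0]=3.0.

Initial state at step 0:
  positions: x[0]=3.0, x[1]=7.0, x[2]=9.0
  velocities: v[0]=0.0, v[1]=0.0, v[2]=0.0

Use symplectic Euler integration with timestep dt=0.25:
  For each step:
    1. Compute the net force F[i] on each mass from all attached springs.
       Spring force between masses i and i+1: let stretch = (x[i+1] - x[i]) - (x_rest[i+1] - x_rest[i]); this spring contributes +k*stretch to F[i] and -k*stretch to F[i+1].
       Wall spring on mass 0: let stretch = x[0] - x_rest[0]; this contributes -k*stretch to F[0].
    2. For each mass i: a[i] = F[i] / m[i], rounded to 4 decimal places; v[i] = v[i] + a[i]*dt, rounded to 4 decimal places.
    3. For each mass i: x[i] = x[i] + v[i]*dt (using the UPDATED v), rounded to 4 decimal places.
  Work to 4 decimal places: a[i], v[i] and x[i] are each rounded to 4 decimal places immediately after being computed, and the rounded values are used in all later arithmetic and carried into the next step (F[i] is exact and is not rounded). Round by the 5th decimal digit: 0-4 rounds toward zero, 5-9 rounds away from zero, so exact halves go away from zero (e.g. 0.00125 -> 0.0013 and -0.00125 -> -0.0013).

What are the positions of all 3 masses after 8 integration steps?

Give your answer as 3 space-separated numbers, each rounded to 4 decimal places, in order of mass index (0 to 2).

Step 0: x=[3.0000 7.0000 9.0000] v=[0.0000 0.0000 0.0000]
Step 1: x=[3.2500 6.5000 9.2500] v=[1.0000 -2.0000 1.0000]
Step 2: x=[3.5000 5.8750 9.5625] v=[1.0000 -2.5000 1.2500]
Step 3: x=[3.4688 5.5781 9.7031] v=[-0.1250 -1.1875 0.5625]
Step 4: x=[3.0977 5.7852 9.5625] v=[-1.4845 0.8282 -0.5625]
Step 5: x=[2.6240 6.2647 9.2276] v=[-1.8947 1.9180 -1.3398]
Step 6: x=[2.4045 6.5748 8.9019] v=[-0.8780 1.2402 -1.3027]
Step 7: x=[2.6265 6.4241 8.7445] v=[0.8878 -0.6030 -0.6298]
Step 8: x=[3.1412 5.9041 8.7570] v=[2.0589 -2.0802 0.0498]

Answer: 3.1412 5.9041 8.7570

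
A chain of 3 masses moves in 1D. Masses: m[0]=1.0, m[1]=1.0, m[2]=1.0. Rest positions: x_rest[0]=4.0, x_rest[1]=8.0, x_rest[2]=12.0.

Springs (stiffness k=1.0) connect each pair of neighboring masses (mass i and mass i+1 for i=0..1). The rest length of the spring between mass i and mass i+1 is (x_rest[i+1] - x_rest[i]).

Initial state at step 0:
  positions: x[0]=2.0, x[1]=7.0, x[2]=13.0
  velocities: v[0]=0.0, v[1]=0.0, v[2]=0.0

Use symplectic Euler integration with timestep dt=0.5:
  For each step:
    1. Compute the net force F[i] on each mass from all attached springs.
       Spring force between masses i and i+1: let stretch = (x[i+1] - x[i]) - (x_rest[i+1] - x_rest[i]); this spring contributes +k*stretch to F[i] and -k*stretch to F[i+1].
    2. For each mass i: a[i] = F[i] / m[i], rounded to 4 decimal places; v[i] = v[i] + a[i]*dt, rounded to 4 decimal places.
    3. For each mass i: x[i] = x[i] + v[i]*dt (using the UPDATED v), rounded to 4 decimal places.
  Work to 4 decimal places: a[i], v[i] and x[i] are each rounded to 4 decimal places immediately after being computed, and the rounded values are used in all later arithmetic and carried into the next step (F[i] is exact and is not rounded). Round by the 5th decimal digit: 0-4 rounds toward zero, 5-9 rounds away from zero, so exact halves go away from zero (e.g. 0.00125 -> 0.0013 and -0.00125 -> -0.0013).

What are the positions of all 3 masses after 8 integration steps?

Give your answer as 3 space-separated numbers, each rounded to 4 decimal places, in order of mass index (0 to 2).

Answer: 4.0049 7.2454 10.7506

Derivation:
Step 0: x=[2.0000 7.0000 13.0000] v=[0.0000 0.0000 0.0000]
Step 1: x=[2.2500 7.2500 12.5000] v=[0.5000 0.5000 -1.0000]
Step 2: x=[2.7500 7.5625 11.6875] v=[1.0000 0.6250 -1.6250]
Step 3: x=[3.4532 7.7032 10.8438] v=[1.4063 0.2813 -1.6875]
Step 4: x=[4.2189 7.5665 10.2149] v=[1.5313 -0.2734 -1.2578]
Step 5: x=[4.8215 7.2550 9.9239] v=[1.2051 -0.6230 -0.5820]
Step 6: x=[5.0325 7.0024 9.9657] v=[0.4219 -0.5053 0.0836]
Step 7: x=[4.7359 6.9981 10.2667] v=[-0.5932 -0.0086 0.6020]
Step 8: x=[4.0049 7.2454 10.7506] v=[-1.4621 0.4946 0.9677]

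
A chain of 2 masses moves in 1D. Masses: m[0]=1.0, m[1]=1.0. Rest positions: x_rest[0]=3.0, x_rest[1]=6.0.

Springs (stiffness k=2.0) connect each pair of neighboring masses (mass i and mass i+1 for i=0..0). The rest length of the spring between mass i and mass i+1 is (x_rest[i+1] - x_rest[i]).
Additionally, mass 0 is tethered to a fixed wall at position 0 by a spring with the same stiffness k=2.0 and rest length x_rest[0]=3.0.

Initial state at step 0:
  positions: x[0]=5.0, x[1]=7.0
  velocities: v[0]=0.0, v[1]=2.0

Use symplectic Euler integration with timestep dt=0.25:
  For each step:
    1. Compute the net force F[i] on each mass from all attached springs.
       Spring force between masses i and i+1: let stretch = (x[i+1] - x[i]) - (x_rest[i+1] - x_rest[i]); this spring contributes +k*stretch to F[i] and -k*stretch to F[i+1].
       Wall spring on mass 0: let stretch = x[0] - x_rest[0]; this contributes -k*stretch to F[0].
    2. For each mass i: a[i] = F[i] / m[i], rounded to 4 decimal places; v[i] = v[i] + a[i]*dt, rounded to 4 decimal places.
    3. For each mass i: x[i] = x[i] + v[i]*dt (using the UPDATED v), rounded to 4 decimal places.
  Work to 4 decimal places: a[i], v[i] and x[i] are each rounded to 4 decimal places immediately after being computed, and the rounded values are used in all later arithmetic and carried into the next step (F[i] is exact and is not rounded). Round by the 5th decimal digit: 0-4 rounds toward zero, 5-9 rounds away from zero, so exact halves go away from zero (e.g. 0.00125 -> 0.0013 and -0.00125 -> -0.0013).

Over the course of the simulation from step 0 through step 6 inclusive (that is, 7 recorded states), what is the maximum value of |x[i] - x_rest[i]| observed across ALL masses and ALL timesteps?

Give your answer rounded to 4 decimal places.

Step 0: x=[5.0000 7.0000] v=[0.0000 2.0000]
Step 1: x=[4.6250 7.6250] v=[-1.5000 2.5000]
Step 2: x=[4.0469 8.2500] v=[-2.3125 2.5000]
Step 3: x=[3.4883 8.7246] v=[-2.2344 1.8985]
Step 4: x=[3.1482 8.9197] v=[-1.3604 0.7804]
Step 5: x=[3.1360 8.7684] v=[-0.0488 -0.6054]
Step 6: x=[3.4359 8.2880] v=[1.1994 -1.9216]
Max displacement = 2.9197

Answer: 2.9197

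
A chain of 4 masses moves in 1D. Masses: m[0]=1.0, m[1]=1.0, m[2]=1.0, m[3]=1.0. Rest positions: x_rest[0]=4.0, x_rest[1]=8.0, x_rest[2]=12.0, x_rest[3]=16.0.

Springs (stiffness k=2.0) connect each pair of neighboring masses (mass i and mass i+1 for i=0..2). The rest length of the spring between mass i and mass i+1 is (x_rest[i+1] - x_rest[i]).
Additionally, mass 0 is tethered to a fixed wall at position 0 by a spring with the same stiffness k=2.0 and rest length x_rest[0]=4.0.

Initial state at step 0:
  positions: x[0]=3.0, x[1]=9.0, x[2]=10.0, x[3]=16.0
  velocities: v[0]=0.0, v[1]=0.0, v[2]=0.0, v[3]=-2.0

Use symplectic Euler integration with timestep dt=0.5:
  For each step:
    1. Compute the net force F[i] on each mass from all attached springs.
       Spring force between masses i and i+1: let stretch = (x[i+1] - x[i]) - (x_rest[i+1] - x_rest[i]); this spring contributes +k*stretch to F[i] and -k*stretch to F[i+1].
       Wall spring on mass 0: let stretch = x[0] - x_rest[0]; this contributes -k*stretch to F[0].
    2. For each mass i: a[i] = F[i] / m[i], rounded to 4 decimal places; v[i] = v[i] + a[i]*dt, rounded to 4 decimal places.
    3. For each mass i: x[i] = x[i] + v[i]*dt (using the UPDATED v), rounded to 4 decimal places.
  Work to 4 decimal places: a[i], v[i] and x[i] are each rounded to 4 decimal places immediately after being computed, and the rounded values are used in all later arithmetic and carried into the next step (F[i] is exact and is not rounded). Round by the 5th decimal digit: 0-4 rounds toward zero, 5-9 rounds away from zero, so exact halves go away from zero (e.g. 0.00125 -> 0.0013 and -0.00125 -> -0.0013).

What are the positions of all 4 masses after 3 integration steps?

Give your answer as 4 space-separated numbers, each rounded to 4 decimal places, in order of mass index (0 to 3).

Step 0: x=[3.0000 9.0000 10.0000 16.0000] v=[0.0000 0.0000 0.0000 -2.0000]
Step 1: x=[4.5000 6.5000 12.5000 14.0000] v=[3.0000 -5.0000 5.0000 -4.0000]
Step 2: x=[4.7500 6.0000 12.7500 13.2500] v=[0.5000 -1.0000 0.5000 -1.5000]
Step 3: x=[3.2500 8.2500 9.8750 14.2500] v=[-3.0000 4.5000 -5.7500 2.0000]

Answer: 3.2500 8.2500 9.8750 14.2500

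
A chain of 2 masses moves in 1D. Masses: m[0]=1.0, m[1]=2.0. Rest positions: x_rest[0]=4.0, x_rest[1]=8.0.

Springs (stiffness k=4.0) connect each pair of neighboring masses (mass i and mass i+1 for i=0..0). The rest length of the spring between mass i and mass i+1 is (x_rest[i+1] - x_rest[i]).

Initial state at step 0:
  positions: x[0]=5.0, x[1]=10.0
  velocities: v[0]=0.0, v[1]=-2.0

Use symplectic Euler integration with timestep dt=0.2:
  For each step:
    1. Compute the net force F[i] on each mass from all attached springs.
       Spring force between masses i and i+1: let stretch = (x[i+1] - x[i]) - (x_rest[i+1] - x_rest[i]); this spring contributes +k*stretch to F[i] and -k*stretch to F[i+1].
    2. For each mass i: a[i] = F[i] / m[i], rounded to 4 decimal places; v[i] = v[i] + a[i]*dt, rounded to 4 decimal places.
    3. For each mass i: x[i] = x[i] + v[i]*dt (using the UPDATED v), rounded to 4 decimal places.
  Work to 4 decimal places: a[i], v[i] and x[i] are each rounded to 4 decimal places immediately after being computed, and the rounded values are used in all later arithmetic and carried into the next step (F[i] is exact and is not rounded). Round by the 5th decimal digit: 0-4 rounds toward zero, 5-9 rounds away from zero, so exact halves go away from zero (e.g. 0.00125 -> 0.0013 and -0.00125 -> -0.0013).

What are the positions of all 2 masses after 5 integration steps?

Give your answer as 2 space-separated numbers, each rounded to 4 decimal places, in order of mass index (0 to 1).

Answer: 5.3086 7.8457

Derivation:
Step 0: x=[5.0000 10.0000] v=[0.0000 -2.0000]
Step 1: x=[5.1600 9.5200] v=[0.8000 -2.4000]
Step 2: x=[5.3776 9.0112] v=[1.0880 -2.5440]
Step 3: x=[5.5366 8.5317] v=[0.7949 -2.3974]
Step 4: x=[5.5348 8.1326] v=[-0.0090 -1.9954]
Step 5: x=[5.3086 7.8457] v=[-1.1308 -1.4345]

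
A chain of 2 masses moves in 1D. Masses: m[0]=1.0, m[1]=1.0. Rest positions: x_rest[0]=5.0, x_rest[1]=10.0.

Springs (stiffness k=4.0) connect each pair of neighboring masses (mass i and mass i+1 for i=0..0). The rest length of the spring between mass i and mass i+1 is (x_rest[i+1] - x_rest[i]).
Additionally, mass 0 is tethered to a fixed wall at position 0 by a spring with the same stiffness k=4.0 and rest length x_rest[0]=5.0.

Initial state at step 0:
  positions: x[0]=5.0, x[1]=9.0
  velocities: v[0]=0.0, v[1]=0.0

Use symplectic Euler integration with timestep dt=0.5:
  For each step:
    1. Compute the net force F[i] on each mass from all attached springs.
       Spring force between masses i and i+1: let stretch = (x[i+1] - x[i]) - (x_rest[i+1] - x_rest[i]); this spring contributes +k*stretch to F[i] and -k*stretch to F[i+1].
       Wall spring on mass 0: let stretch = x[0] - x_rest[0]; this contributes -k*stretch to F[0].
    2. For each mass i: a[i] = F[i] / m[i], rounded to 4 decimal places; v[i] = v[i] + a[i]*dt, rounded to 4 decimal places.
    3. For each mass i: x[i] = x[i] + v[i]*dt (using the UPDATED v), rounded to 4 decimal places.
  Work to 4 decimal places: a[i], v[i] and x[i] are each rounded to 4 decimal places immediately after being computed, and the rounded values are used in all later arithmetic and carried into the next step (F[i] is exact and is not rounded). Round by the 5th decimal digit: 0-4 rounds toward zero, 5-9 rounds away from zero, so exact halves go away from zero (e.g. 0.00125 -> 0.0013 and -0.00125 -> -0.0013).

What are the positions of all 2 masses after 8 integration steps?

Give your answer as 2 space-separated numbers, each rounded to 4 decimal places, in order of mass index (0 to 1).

Step 0: x=[5.0000 9.0000] v=[0.0000 0.0000]
Step 1: x=[4.0000 10.0000] v=[-2.0000 2.0000]
Step 2: x=[5.0000 10.0000] v=[2.0000 0.0000]
Step 3: x=[6.0000 10.0000] v=[2.0000 0.0000]
Step 4: x=[5.0000 11.0000] v=[-2.0000 2.0000]
Step 5: x=[5.0000 11.0000] v=[0.0000 0.0000]
Step 6: x=[6.0000 10.0000] v=[2.0000 -2.0000]
Step 7: x=[5.0000 10.0000] v=[-2.0000 0.0000]
Step 8: x=[4.0000 10.0000] v=[-2.0000 0.0000]

Answer: 4.0000 10.0000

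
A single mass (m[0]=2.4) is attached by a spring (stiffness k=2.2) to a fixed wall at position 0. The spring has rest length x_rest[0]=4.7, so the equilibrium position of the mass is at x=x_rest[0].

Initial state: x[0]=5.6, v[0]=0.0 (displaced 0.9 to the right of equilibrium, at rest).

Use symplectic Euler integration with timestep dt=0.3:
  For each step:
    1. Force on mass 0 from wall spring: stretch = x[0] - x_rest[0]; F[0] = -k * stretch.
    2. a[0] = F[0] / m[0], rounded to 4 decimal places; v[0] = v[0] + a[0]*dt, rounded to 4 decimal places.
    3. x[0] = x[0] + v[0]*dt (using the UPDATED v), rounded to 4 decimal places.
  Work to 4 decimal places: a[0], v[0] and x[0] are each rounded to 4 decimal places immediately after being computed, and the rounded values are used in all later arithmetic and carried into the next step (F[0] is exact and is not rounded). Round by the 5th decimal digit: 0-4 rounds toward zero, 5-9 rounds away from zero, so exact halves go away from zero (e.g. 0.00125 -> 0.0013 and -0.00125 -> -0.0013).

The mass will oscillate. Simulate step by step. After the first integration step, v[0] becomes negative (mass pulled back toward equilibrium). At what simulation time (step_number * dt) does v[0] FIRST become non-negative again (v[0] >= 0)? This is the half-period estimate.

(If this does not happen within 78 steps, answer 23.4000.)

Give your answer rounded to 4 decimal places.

Step 0: x=[5.6000] v=[0.0000]
Step 1: x=[5.5258] v=[-0.2475]
Step 2: x=[5.3834] v=[-0.4746]
Step 3: x=[5.1846] v=[-0.6626]
Step 4: x=[4.9458] v=[-0.7959]
Step 5: x=[4.6868] v=[-0.8635]
Step 6: x=[4.4288] v=[-0.8599]
Step 7: x=[4.1932] v=[-0.7853]
Step 8: x=[3.9994] v=[-0.6459]
Step 9: x=[3.8634] v=[-0.4532]
Step 10: x=[3.7965] v=[-0.2231]
Step 11: x=[3.8041] v=[0.0254]
First v>=0 after going negative at step 11, time=3.3000

Answer: 3.3000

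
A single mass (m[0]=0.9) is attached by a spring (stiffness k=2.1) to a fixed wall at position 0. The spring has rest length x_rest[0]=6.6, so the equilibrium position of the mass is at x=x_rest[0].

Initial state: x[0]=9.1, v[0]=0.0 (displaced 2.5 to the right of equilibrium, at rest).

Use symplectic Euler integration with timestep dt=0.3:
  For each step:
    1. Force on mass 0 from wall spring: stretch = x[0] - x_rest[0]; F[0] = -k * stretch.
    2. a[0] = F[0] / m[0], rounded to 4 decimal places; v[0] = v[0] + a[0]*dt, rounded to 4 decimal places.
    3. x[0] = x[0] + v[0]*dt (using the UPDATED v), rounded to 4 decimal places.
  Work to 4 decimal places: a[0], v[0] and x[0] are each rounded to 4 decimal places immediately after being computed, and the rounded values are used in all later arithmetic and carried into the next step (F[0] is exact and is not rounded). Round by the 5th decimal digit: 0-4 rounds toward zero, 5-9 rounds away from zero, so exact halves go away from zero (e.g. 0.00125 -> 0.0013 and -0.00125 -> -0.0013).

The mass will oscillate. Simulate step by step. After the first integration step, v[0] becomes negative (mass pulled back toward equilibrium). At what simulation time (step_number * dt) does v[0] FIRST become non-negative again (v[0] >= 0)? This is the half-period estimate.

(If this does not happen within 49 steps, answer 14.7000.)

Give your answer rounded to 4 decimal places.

Step 0: x=[9.1000] v=[0.0000]
Step 1: x=[8.5750] v=[-1.7500]
Step 2: x=[7.6353] v=[-3.1325]
Step 3: x=[6.4781] v=[-3.8572]
Step 4: x=[5.3465] v=[-3.7719]
Step 5: x=[4.4782] v=[-2.8945]
Step 6: x=[4.0554] v=[-1.4092]
Step 7: x=[4.1670] v=[0.3720]
First v>=0 after going negative at step 7, time=2.1000

Answer: 2.1000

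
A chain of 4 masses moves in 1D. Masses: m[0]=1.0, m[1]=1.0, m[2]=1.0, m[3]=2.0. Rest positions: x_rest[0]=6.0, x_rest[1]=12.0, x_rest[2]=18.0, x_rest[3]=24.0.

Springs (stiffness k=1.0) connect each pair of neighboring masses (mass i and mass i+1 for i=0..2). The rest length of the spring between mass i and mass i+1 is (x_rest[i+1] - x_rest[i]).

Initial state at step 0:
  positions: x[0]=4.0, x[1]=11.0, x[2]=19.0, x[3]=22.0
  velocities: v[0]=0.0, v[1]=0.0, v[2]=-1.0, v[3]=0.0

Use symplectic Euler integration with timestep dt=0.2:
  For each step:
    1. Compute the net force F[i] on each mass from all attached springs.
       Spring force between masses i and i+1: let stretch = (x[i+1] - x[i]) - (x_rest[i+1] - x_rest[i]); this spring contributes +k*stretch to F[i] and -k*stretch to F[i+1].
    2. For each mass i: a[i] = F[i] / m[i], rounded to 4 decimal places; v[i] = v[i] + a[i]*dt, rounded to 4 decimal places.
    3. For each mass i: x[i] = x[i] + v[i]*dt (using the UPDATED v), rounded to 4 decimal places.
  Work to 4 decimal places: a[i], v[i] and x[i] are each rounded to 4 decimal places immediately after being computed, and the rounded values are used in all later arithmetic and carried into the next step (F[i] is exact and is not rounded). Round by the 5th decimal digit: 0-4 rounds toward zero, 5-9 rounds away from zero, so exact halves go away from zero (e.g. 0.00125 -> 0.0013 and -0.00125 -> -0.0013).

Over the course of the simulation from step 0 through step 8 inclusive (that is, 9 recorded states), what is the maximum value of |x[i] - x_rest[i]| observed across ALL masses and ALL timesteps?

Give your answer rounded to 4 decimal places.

Step 0: x=[4.0000 11.0000 19.0000 22.0000] v=[0.0000 0.0000 -1.0000 0.0000]
Step 1: x=[4.0400 11.0400 18.6000 22.0600] v=[0.2000 0.2000 -2.0000 0.3000]
Step 2: x=[4.1200 11.1024 18.0360 22.1708] v=[0.4000 0.3120 -2.8200 0.5540]
Step 3: x=[4.2393 11.1628 17.3600 22.3189] v=[0.5965 0.3022 -3.3798 0.7405]
Step 4: x=[4.3955 11.1942 16.6345 22.4878] v=[0.7812 0.1569 -3.6275 0.8446]
Step 5: x=[4.5837 11.1712 15.9255 22.6597] v=[0.9409 -0.1148 -3.5449 0.8593]
Step 6: x=[4.7954 11.0749 15.2957 22.8169] v=[1.0584 -0.4814 -3.1489 0.7859]
Step 7: x=[5.0183 10.8963 14.7979 22.9437] v=[1.1143 -0.8931 -2.4888 0.6338]
Step 8: x=[5.2363 10.6386 14.4699 23.0275] v=[1.0899 -1.2884 -1.6400 0.4192]
Max displacement = 3.5301

Answer: 3.5301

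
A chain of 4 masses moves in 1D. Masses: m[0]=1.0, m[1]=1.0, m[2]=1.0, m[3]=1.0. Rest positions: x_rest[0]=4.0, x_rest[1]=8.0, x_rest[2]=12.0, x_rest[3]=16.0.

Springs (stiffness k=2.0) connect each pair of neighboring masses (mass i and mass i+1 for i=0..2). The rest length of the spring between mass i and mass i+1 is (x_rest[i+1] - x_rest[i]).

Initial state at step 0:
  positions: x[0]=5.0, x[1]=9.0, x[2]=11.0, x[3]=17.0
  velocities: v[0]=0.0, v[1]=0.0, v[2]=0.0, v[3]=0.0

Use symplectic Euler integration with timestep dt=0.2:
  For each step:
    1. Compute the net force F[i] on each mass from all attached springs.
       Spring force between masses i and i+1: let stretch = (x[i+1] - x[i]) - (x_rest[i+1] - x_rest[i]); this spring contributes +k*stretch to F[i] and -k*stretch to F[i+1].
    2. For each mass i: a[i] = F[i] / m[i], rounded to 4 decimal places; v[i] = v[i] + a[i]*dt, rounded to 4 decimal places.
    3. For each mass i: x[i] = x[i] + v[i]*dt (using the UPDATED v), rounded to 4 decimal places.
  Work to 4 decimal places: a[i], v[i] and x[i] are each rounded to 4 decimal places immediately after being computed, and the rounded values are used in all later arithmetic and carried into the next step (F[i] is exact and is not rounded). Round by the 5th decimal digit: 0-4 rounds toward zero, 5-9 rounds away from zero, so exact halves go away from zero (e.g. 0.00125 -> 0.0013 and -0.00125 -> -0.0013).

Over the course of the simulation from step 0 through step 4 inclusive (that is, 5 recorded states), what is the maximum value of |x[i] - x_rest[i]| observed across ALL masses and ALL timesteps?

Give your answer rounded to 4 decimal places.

Step 0: x=[5.0000 9.0000 11.0000 17.0000] v=[0.0000 0.0000 0.0000 0.0000]
Step 1: x=[5.0000 8.8400 11.3200 16.8400] v=[0.0000 -0.8000 1.6000 -0.8000]
Step 2: x=[4.9872 8.5712 11.8832 16.5584] v=[-0.0640 -1.3440 2.8160 -1.4080]
Step 3: x=[4.9411 8.2806 12.5555 16.2228] v=[-0.2304 -1.4528 3.3613 -1.6781]
Step 4: x=[4.8422 8.0649 13.1792 15.9138] v=[-0.4946 -1.0786 3.1183 -1.5450]
Max displacement = 1.1792

Answer: 1.1792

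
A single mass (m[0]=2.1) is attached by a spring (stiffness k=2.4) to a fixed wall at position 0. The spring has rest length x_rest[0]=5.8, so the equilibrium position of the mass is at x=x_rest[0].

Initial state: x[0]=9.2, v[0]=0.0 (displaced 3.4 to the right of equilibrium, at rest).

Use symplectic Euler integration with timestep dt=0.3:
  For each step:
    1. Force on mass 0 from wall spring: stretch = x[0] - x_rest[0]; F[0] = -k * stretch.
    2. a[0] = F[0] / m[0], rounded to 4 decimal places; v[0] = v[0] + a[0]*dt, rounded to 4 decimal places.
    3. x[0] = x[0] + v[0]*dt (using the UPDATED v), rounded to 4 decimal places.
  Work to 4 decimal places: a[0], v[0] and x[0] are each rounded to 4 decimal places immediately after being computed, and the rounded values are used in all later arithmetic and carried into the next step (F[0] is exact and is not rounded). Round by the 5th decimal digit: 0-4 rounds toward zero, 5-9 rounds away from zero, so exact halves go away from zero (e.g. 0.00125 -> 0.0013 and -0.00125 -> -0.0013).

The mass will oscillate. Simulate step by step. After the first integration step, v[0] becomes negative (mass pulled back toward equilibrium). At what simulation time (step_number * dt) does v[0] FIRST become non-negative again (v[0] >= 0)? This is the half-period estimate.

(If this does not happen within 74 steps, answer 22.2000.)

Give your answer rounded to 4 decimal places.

Answer: 3.0000

Derivation:
Step 0: x=[9.2000] v=[0.0000]
Step 1: x=[8.8503] v=[-1.1657]
Step 2: x=[8.1869] v=[-2.2115]
Step 3: x=[7.2779] v=[-3.0299]
Step 4: x=[6.2169] v=[-3.5366]
Step 5: x=[5.1130] v=[-3.6796]
Step 6: x=[4.0798] v=[-3.4441]
Step 7: x=[3.2235] v=[-2.8543]
Step 8: x=[2.6322] v=[-1.9709]
Step 9: x=[2.3668] v=[-0.8848]
Step 10: x=[2.4545] v=[0.2923]
First v>=0 after going negative at step 10, time=3.0000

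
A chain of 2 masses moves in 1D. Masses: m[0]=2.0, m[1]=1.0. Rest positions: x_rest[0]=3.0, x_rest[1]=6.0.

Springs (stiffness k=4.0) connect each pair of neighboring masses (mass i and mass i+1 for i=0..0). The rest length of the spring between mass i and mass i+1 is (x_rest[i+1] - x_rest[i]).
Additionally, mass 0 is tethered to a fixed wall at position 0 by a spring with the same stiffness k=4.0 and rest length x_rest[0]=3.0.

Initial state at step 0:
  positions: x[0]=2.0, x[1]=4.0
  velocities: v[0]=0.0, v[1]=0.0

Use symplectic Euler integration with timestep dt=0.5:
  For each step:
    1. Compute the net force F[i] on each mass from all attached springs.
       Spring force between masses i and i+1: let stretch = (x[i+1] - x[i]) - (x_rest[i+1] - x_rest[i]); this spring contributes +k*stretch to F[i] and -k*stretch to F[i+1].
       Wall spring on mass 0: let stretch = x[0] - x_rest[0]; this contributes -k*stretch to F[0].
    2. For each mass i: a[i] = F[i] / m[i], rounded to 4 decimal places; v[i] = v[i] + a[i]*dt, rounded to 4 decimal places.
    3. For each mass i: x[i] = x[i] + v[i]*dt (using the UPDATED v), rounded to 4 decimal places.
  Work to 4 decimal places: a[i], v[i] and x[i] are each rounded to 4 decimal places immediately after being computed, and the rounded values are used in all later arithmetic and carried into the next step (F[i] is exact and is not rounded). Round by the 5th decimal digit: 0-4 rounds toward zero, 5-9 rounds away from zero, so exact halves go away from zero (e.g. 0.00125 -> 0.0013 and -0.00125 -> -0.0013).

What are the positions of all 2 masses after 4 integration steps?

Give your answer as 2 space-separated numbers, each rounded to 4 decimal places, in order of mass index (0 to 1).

Step 0: x=[2.0000 4.0000] v=[0.0000 0.0000]
Step 1: x=[2.0000 5.0000] v=[0.0000 2.0000]
Step 2: x=[2.5000 6.0000] v=[1.0000 2.0000]
Step 3: x=[3.5000 6.5000] v=[2.0000 1.0000]
Step 4: x=[4.2500 7.0000] v=[1.5000 1.0000]

Answer: 4.2500 7.0000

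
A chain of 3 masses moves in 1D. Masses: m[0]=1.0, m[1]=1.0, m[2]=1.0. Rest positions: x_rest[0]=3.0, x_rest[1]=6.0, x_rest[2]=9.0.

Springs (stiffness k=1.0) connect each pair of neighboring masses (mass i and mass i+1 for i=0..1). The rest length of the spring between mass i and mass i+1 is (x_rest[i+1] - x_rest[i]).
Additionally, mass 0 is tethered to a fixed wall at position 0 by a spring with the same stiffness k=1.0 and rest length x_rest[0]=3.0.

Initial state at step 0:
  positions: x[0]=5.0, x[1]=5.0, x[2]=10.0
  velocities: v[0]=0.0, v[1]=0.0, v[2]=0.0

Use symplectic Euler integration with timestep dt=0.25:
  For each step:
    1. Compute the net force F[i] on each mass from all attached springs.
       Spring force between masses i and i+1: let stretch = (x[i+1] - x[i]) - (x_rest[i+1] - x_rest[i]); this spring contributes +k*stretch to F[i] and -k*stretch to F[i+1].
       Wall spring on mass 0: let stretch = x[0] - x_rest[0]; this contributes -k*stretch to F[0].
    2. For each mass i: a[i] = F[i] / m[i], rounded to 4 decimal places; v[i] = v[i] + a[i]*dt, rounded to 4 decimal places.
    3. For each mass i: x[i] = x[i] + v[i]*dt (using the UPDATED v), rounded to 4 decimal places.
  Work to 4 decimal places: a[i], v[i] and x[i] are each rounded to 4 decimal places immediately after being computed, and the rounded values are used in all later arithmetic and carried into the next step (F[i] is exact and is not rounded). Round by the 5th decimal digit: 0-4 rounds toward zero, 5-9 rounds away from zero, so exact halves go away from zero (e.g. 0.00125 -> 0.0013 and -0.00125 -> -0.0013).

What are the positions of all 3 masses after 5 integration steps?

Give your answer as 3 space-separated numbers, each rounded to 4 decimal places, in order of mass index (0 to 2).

Step 0: x=[5.0000 5.0000 10.0000] v=[0.0000 0.0000 0.0000]
Step 1: x=[4.6875 5.3125 9.8750] v=[-1.2500 1.2500 -0.5000]
Step 2: x=[4.1211 5.8711 9.6524] v=[-2.2656 2.2344 -0.8906]
Step 3: x=[3.4065 6.5567 9.3809] v=[-2.8584 2.7422 -1.0859]
Step 4: x=[2.6759 7.2219 9.1204] v=[-2.9225 2.6607 -1.0420]
Step 5: x=[2.0622 7.7216 8.9288] v=[-2.4550 1.9988 -0.7666]

Answer: 2.0622 7.7216 8.9288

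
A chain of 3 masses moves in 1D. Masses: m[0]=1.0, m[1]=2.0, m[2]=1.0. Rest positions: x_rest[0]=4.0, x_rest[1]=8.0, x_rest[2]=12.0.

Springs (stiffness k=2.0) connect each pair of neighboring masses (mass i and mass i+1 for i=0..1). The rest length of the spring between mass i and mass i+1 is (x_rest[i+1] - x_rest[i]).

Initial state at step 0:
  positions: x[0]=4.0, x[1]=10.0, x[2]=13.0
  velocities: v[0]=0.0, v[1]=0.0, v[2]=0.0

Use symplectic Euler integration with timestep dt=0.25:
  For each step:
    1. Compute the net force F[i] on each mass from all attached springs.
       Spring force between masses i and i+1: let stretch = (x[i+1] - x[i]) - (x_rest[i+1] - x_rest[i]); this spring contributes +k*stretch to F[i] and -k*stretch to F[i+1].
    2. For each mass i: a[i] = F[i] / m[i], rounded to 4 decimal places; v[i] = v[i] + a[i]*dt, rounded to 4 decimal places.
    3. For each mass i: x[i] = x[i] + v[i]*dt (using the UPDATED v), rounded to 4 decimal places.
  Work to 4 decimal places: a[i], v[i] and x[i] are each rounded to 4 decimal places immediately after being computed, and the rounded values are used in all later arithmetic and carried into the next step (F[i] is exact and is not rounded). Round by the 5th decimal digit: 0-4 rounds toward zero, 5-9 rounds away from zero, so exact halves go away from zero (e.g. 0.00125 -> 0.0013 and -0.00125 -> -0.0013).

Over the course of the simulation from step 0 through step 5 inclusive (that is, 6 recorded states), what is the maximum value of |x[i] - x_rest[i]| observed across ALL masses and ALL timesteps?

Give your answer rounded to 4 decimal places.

Answer: 2.1648

Derivation:
Step 0: x=[4.0000 10.0000 13.0000] v=[0.0000 0.0000 0.0000]
Step 1: x=[4.2500 9.8125 13.1250] v=[1.0000 -0.7500 0.5000]
Step 2: x=[4.6953 9.4844 13.3360] v=[1.7813 -1.3125 0.8438]
Step 3: x=[5.2393 9.0977 13.5655] v=[2.1759 -1.5469 0.9180]
Step 4: x=[5.7656 8.7491 13.7365] v=[2.1051 -1.3946 0.6841]
Step 5: x=[6.1648 8.5257 13.7841] v=[1.5969 -0.8936 0.1904]
Max displacement = 2.1648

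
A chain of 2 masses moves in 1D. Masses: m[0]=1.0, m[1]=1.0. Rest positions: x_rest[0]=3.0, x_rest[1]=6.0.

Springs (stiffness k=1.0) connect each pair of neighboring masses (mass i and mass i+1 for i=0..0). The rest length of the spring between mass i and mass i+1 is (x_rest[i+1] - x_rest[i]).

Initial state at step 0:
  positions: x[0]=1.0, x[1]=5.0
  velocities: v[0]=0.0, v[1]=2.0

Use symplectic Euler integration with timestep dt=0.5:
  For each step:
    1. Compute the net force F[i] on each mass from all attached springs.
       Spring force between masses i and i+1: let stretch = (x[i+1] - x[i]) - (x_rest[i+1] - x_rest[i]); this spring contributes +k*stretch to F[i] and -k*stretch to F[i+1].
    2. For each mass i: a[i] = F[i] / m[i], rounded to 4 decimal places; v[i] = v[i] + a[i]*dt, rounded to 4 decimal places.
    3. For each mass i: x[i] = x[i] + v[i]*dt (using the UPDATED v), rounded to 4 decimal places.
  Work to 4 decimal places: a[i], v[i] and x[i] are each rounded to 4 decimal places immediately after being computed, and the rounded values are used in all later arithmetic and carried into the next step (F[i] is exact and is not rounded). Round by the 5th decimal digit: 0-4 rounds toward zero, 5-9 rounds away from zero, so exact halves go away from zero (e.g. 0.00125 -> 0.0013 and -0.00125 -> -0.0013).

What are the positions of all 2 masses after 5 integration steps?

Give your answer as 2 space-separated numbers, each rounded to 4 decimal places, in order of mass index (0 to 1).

Step 0: x=[1.0000 5.0000] v=[0.0000 2.0000]
Step 1: x=[1.2500 5.7500] v=[0.5000 1.5000]
Step 2: x=[1.8750 6.1250] v=[1.2500 0.7500]
Step 3: x=[2.8125 6.1875] v=[1.8750 0.1250]
Step 4: x=[3.8438 6.1563] v=[2.0625 -0.0625]
Step 5: x=[4.7032 6.2970] v=[1.7188 0.2813]

Answer: 4.7032 6.2970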